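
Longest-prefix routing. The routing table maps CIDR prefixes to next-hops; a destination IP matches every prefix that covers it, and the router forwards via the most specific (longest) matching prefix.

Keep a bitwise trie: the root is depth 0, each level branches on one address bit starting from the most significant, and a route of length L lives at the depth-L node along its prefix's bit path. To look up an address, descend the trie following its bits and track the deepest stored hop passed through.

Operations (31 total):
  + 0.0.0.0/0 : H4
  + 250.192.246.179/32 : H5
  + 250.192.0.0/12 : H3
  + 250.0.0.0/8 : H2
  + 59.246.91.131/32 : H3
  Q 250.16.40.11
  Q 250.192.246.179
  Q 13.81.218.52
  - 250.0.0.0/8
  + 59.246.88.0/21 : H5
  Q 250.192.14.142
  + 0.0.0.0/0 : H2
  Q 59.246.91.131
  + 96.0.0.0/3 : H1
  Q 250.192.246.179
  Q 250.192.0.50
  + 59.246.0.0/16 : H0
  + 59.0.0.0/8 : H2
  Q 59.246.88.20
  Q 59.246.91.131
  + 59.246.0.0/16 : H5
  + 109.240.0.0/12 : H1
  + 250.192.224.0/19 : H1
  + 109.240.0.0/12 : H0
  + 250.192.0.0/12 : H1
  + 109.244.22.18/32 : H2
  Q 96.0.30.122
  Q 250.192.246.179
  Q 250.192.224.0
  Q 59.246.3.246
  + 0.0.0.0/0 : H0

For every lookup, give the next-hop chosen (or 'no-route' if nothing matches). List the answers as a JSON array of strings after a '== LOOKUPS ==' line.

Apply in order:
  add 0.0.0.0/0 -> H4 at depth 0
  add 250.192.246.179/32 -> H5 at depth 32
  add 250.192.0.0/12 -> H3 at depth 12
  add 250.0.0.0/8 -> H2 at depth 8
  add 59.246.91.131/32 -> H3 at depth 32
  ? 250.16.40.11  path d0:H4→d1:-→d2:-→d3:-→d4:-→d5:-→d6:-→d7:-→d8:H2  best=H2
  ? 250.192.246.179  path d0:H4→d1:-→d2:-→d3:-→d4:-→d5:-→d6:-→d7:-→d8:H2→d9:-→d10:-→d11:-→d12:H3→d13:-→d14:-→d15:-→d16:-→d17:-→d18:-→d19:-→d20:-→d21:-→d22:-→d23:-→d24:-→d25:-→d26:-→d27:-→d28:-→d29:-→d30:-→d31:-→d32:H5  best=H5
  ? 13.81.218.52  path d0:H4→d1:-→d2:-  best=H4
  del 250.0.0.0/8 (clear depth 8)
  add 59.246.88.0/21 -> H5 at depth 21
  ? 250.192.14.142  path d0:H4→d1:-→d2:-→d3:-→d4:-→d5:-→d6:-→d7:-→d8:-→d9:-→d10:-→d11:-→d12:H3→d13:-→d14:-→d15:-→d16:-  best=H3
  add 0.0.0.0/0 -> H2 at depth 0
  ? 59.246.91.131  path d0:H2→d1:-→d2:-→d3:-→d4:-→d5:-→d6:-→d7:-→d8:-→d9:-→d10:-→d11:-→d12:-→d13:-→d14:-→d15:-→d16:-→d17:-→d18:-→d19:-→d20:-→d21:H5→d22:-→d23:-→d24:-→d25:-→d26:-→d27:-→d28:-→d29:-→d30:-→d31:-→d32:H3  best=H3
  add 96.0.0.0/3 -> H1 at depth 3
  ? 250.192.246.179  path d0:H2→d1:-→d2:-→d3:-→d4:-→d5:-→d6:-→d7:-→d8:-→d9:-→d10:-→d11:-→d12:H3→d13:-→d14:-→d15:-→d16:-→d17:-→d18:-→d19:-→d20:-→d21:-→d22:-→d23:-→d24:-→d25:-→d26:-→d27:-→d28:-→d29:-→d30:-→d31:-→d32:H5  best=H5
  ? 250.192.0.50  path d0:H2→d1:-→d2:-→d3:-→d4:-→d5:-→d6:-→d7:-→d8:-→d9:-→d10:-→d11:-→d12:H3→d13:-→d14:-→d15:-→d16:-  best=H3
  add 59.246.0.0/16 -> H0 at depth 16
  add 59.0.0.0/8 -> H2 at depth 8
  ? 59.246.88.20  path d0:H2→d1:-→d2:-→d3:-→d4:-→d5:-→d6:-→d7:-→d8:H2→d9:-→d10:-→d11:-→d12:-→d13:-→d14:-→d15:-→d16:H0→d17:-→d18:-→d19:-→d20:-→d21:H5→d22:-  best=H5
  ? 59.246.91.131  path d0:H2→d1:-→d2:-→d3:-→d4:-→d5:-→d6:-→d7:-→d8:H2→d9:-→d10:-→d11:-→d12:-→d13:-→d14:-→d15:-→d16:H0→d17:-→d18:-→d19:-→d20:-→d21:H5→d22:-→d23:-→d24:-→d25:-→d26:-→d27:-→d28:-→d29:-→d30:-→d31:-→d32:H3  best=H3
  add 59.246.0.0/16 -> H5 at depth 16
  add 109.240.0.0/12 -> H1 at depth 12
  add 250.192.224.0/19 -> H1 at depth 19
  add 109.240.0.0/12 -> H0 at depth 12
  add 250.192.0.0/12 -> H1 at depth 12
  add 109.244.22.18/32 -> H2 at depth 32
  ? 96.0.30.122  path d0:H2→d1:-→d2:-→d3:H1→d4:-  best=H1
  ? 250.192.246.179  path d0:H2→d1:-→d2:-→d3:-→d4:-→d5:-→d6:-→d7:-→d8:-→d9:-→d10:-→d11:-→d12:H1→d13:-→d14:-→d15:-→d16:-→d17:-→d18:-→d19:H1→d20:-→d21:-→d22:-→d23:-→d24:-→d25:-→d26:-→d27:-→d28:-→d29:-→d30:-→d31:-→d32:H5  best=H5
  ? 250.192.224.0  path d0:H2→d1:-→d2:-→d3:-→d4:-→d5:-→d6:-→d7:-→d8:-→d9:-→d10:-→d11:-→d12:H1→d13:-→d14:-→d15:-→d16:-→d17:-→d18:-→d19:H1  best=H1
  ? 59.246.3.246  path d0:H2→d1:-→d2:-→d3:-→d4:-→d5:-→d6:-→d7:-→d8:H2→d9:-→d10:-→d11:-→d12:-→d13:-→d14:-→d15:-→d16:H5→d17:-  best=H5
  add 0.0.0.0/0 -> H0 at depth 0

== LOOKUPS ==
["H2","H5","H4","H3","H3","H5","H3","H5","H3","H1","H5","H1","H5"]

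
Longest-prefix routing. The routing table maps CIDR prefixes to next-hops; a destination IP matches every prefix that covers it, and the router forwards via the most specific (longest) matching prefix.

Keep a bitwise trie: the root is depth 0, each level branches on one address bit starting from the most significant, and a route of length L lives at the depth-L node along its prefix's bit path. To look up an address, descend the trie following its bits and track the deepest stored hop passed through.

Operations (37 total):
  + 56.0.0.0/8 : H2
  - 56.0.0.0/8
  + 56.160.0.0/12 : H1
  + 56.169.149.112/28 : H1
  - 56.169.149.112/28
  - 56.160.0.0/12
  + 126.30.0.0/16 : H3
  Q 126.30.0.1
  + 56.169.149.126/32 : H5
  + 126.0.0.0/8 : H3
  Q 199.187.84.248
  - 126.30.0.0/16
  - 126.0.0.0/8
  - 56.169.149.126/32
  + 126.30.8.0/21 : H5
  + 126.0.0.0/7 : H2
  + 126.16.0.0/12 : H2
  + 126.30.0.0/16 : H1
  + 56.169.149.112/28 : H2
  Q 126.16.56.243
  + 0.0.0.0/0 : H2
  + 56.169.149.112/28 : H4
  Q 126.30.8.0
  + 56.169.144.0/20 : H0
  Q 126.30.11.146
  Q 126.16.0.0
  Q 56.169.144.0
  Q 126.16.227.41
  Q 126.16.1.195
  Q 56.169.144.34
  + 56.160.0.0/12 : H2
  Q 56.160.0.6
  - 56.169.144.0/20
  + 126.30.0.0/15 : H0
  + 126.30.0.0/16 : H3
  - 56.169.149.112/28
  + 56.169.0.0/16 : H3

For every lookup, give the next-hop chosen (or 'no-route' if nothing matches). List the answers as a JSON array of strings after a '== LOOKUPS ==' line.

Apply in order:
  add 56.0.0.0/8 -> H2 at depth 8
  del 56.0.0.0/8 (clear depth 8)
  add 56.160.0.0/12 -> H1 at depth 12
  add 56.169.149.112/28 -> H1 at depth 28
  del 56.169.149.112/28 (clear depth 28)
  del 56.160.0.0/12 (clear depth 12)
  add 126.30.0.0/16 -> H3 at depth 16
  ? 126.30.0.1  path d0:-→d1:-→d2:-→d3:-→d4:-→d5:-→d6:-→d7:-→d8:-→d9:-→d10:-→d11:-→d12:-→d13:-→d14:-→d15:-→d16:H3  best=H3
  add 56.169.149.126/32 -> H5 at depth 32
  add 126.0.0.0/8 -> H3 at depth 8
  ? 199.187.84.248  path d0:-  best=no-route
  del 126.30.0.0/16 (clear depth 16)
  del 126.0.0.0/8 (clear depth 8)
  del 56.169.149.126/32 (clear depth 32)
  add 126.30.8.0/21 -> H5 at depth 21
  add 126.0.0.0/7 -> H2 at depth 7
  add 126.16.0.0/12 -> H2 at depth 12
  add 126.30.0.0/16 -> H1 at depth 16
  add 56.169.149.112/28 -> H2 at depth 28
  ? 126.16.56.243  path d0:-→d1:-→d2:-→d3:-→d4:-→d5:-→d6:-→d7:H2→d8:-→d9:-→d10:-→d11:-→d12:H2  best=H2
  add 0.0.0.0/0 -> H2 at depth 0
  add 56.169.149.112/28 -> H4 at depth 28
  ? 126.30.8.0  path d0:H2→d1:-→d2:-→d3:-→d4:-→d5:-→d6:-→d7:H2→d8:-→d9:-→d10:-→d11:-→d12:H2→d13:-→d14:-→d15:-→d16:H1→d17:-→d18:-→d19:-→d20:-→d21:H5  best=H5
  add 56.169.144.0/20 -> H0 at depth 20
  ? 126.30.11.146  path d0:H2→d1:-→d2:-→d3:-→d4:-→d5:-→d6:-→d7:H2→d8:-→d9:-→d10:-→d11:-→d12:H2→d13:-→d14:-→d15:-→d16:H1→d17:-→d18:-→d19:-→d20:-→d21:H5  best=H5
  ? 126.16.0.0  path d0:H2→d1:-→d2:-→d3:-→d4:-→d5:-→d6:-→d7:H2→d8:-→d9:-→d10:-→d11:-→d12:H2  best=H2
  ? 56.169.144.0  path d0:H2→d1:-→d2:-→d3:-→d4:-→d5:-→d6:-→d7:-→d8:-→d9:-→d10:-→d11:-→d12:-→d13:-→d14:-→d15:-→d16:-→d17:-→d18:-→d19:-→d20:H0→d21:-  best=H0
  ? 126.16.227.41  path d0:H2→d1:-→d2:-→d3:-→d4:-→d5:-→d6:-→d7:H2→d8:-→d9:-→d10:-→d11:-→d12:H2  best=H2
  ? 126.16.1.195  path d0:H2→d1:-→d2:-→d3:-→d4:-→d5:-→d6:-→d7:H2→d8:-→d9:-→d10:-→d11:-→d12:H2  best=H2
  ? 56.169.144.34  path d0:H2→d1:-→d2:-→d3:-→d4:-→d5:-→d6:-→d7:-→d8:-→d9:-→d10:-→d11:-→d12:-→d13:-→d14:-→d15:-→d16:-→d17:-→d18:-→d19:-→d20:H0→d21:-  best=H0
  add 56.160.0.0/12 -> H2 at depth 12
  ? 56.160.0.6  path d0:H2→d1:-→d2:-→d3:-→d4:-→d5:-→d6:-→d7:-→d8:-→d9:-→d10:-→d11:-→d12:H2  best=H2
  del 56.169.144.0/20 (clear depth 20)
  add 126.30.0.0/15 -> H0 at depth 15
  add 126.30.0.0/16 -> H3 at depth 16
  del 56.169.149.112/28 (clear depth 28)
  add 56.169.0.0/16 -> H3 at depth 16

== LOOKUPS ==
["H3","no-route","H2","H5","H5","H2","H0","H2","H2","H0","H2"]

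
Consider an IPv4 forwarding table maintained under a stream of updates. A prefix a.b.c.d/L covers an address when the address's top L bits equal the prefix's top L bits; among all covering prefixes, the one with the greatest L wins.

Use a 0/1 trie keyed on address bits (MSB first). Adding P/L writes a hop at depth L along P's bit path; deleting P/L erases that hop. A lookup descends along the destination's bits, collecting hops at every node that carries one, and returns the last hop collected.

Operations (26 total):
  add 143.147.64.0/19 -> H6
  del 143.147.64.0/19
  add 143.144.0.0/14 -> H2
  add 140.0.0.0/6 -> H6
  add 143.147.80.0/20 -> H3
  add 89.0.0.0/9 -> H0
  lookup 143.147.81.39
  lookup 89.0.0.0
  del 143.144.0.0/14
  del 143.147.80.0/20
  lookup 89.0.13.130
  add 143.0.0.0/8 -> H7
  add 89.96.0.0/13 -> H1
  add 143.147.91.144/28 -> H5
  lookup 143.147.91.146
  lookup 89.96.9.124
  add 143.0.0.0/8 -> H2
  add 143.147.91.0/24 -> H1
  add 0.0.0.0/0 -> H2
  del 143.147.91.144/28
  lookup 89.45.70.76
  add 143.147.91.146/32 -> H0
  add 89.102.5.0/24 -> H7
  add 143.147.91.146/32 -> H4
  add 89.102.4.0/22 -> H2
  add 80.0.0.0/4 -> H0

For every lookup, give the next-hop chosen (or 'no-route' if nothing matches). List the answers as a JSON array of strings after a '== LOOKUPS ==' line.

Trace:
  add 143.147.64.0/19 -> H6 at depth 19
  - 143.147.64.0/19 clear@19
  add 143.144.0.0/14 -> H2 at depth 14
  add 140.0.0.0/6 -> H6 at depth 6
  add 143.147.80.0/20 -> H3 at depth 20
  add 89.0.0.0/9 -> H0 at depth 9
  lookup 143.147.81.39: bits 10001111100100110101 walk d0:-→d1:-→d2:-→d3:-→d4:-→d5:-→d6:H6→d7:-→d8:-→d9:-→d10:-→d11:-→d12:-→d13:-→d14:H2→d15:-→d16:-→d17:-→d18:-→d19:-→d20:H3 -> H3
  lookup 89.0.0.0: bits 010110010 walk d0:-→d1:-→d2:-→d3:-→d4:-→d5:-→d6:-→d7:-→d8:-→d9:H0 -> H0
  - 143.144.0.0/14 clear@14
  - 143.147.80.0/20 clear@20
  lookup 89.0.13.130: bits 010110010 walk d0:-→d1:-→d2:-→d3:-→d4:-→d5:-→d6:-→d7:-→d8:-→d9:H0 -> H0
  add 143.0.0.0/8 -> H7 at depth 8
  add 89.96.0.0/13 -> H1 at depth 13
  add 143.147.91.144/28 -> H5 at depth 28
  lookup 143.147.91.146: bits 1000111110010011010110111001 walk d0:-→d1:-→d2:-→d3:-→d4:-→d5:-→d6:H6→d7:-→d8:H7→d9:-→d10:-→d11:-→d12:-→d13:-→d14:-→d15:-→d16:-→d17:-→d18:-→d19:-→d20:-→d21:-→d22:-→d23:-→d24:-→d25:-→d26:-→d27:-→d28:H5 -> H5
  lookup 89.96.9.124: bits 0101100101100 walk d0:-→d1:-→d2:-→d3:-→d4:-→d5:-→d6:-→d7:-→d8:-→d9:H0→d10:-→d11:-→d12:-→d13:H1 -> H1
  add 143.0.0.0/8 -> H2 at depth 8
  add 143.147.91.0/24 -> H1 at depth 24
  add 0.0.0.0/0 -> H2 at depth 0
  - 143.147.91.144/28 clear@28
  lookup 89.45.70.76: bits 010110010 walk d0:H2→d1:-→d2:-→d3:-→d4:-→d5:-→d6:-→d7:-→d8:-→d9:H0 -> H0
  add 143.147.91.146/32 -> H0 at depth 32
  add 89.102.5.0/24 -> H7 at depth 24
  add 143.147.91.146/32 -> H4 at depth 32
  add 89.102.4.0/22 -> H2 at depth 22
  add 80.0.0.0/4 -> H0 at depth 4

== LOOKUPS ==
["H3","H0","H0","H5","H1","H0"]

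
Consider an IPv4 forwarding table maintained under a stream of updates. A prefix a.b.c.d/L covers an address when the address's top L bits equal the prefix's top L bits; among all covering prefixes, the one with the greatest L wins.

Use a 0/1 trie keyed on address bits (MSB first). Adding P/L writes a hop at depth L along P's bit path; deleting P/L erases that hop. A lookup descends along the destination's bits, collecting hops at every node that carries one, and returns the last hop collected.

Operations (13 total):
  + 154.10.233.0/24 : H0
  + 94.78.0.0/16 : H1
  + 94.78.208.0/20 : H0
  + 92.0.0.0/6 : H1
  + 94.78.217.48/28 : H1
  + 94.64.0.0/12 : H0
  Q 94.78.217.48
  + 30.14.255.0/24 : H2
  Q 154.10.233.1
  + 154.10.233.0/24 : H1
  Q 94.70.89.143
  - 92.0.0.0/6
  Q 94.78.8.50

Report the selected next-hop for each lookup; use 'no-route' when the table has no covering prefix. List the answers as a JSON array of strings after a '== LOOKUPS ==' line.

Apply in order:
  + 154.10.233.0/24 (H0) depth=24
  + 94.78.0.0/16 (H1) depth=16
  + 94.78.208.0/20 (H0) depth=20
  + 92.0.0.0/6 (H1) depth=6
  + 94.78.217.48/28 (H1) depth=28
  + 94.64.0.0/12 (H0) depth=12
  Q 94.78.217.48: descend 0101111001001110110110010011 ; hops seen [H1,H0,H1,H0,H1] ; pick H1
  + 30.14.255.0/24 (H2) depth=24
  Q 154.10.233.1: descend 100110100000101011101001 ; hops seen [H0] ; pick H0
  + 154.10.233.0/24 (H1) depth=24
  Q 94.70.89.143: descend 010111100100 ; hops seen [H1,H0] ; pick H0
  - 92.0.0.0/6 clear@6
  Q 94.78.8.50: descend 0101111001001110 ; hops seen [H0,H1] ; pick H1

== LOOKUPS ==
["H1","H0","H0","H1"]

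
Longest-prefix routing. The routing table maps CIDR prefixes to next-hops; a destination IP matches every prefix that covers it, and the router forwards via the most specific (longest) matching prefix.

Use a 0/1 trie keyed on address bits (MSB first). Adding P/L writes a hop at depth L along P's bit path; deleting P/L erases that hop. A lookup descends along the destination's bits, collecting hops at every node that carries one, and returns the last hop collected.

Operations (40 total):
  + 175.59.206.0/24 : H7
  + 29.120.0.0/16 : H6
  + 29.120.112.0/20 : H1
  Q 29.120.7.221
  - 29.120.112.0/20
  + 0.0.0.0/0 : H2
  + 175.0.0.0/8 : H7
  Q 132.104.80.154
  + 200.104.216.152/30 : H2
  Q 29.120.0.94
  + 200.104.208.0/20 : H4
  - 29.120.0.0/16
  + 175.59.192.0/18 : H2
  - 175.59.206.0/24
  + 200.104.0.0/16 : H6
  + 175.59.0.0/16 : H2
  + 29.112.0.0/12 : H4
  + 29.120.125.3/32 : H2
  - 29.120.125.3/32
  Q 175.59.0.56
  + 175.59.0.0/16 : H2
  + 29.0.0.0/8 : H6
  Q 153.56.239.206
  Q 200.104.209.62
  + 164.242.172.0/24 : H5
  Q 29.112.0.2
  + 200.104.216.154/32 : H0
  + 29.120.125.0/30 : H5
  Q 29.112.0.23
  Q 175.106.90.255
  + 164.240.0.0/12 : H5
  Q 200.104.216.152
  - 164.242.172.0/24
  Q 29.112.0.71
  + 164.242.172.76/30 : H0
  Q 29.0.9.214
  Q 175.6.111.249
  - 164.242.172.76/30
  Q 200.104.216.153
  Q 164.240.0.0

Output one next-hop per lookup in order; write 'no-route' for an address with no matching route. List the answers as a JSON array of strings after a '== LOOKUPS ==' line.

Apply in order:
  add 175.59.206.0/24 -> H7 at depth 24
  add 29.120.0.0/16 -> H6 at depth 16
  add 29.120.112.0/20 -> H1 at depth 20
  lookup 29.120.7.221: bits 00011101011110000 walk d0:-→d1:-→d2:-→d3:-→d4:-→d5:-→d6:-→d7:-→d8:-→d9:-→d10:-→d11:-→d12:-→d13:-→d14:-→d15:-→d16:H6→d17:- -> H6
  del 29.120.112.0/20 (clear depth 20)
  add 0.0.0.0/0 -> H2 at depth 0
  add 175.0.0.0/8 -> H7 at depth 8
  lookup 132.104.80.154: bits 10 walk d0:H2→d1:-→d2:- -> H2
  add 200.104.216.152/30 -> H2 at depth 30
  lookup 29.120.0.94: bits 00011101011110000 walk d0:H2→d1:-→d2:-→d3:-→d4:-→d5:-→d6:-→d7:-→d8:-→d9:-→d10:-→d11:-→d12:-→d13:-→d14:-→d15:-→d16:H6→d17:- -> H6
  add 200.104.208.0/20 -> H4 at depth 20
  del 29.120.0.0/16 (clear depth 16)
  add 175.59.192.0/18 -> H2 at depth 18
  del 175.59.206.0/24 (clear depth 24)
  add 200.104.0.0/16 -> H6 at depth 16
  add 175.59.0.0/16 -> H2 at depth 16
  add 29.112.0.0/12 -> H4 at depth 12
  add 29.120.125.3/32 -> H2 at depth 32
  del 29.120.125.3/32 (clear depth 32)
  lookup 175.59.0.56: bits 1010111100111011 walk d0:H2→d1:-→d2:-→d3:-→d4:-→d5:-→d6:-→d7:-→d8:H7→d9:-→d10:-→d11:-→d12:-→d13:-→d14:-→d15:-→d16:H2 -> H2
  add 175.59.0.0/16 -> H2 at depth 16
  add 29.0.0.0/8 -> H6 at depth 8
  lookup 153.56.239.206: bits 10 walk d0:H2→d1:-→d2:- -> H2
  lookup 200.104.209.62: bits 11001000011010001101 walk d0:H2→d1:-→d2:-→d3:-→d4:-→d5:-→d6:-→d7:-→d8:-→d9:-→d10:-→d11:-→d12:-→d13:-→d14:-→d15:-→d16:H6→d17:-→d18:-→d19:-→d20:H4 -> H4
  add 164.242.172.0/24 -> H5 at depth 24
  lookup 29.112.0.2: bits 000111010111 walk d0:H2→d1:-→d2:-→d3:-→d4:-→d5:-→d6:-→d7:-→d8:H6→d9:-→d10:-→d11:-→d12:H4 -> H4
  add 200.104.216.154/32 -> H0 at depth 32
  add 29.120.125.0/30 -> H5 at depth 30
  lookup 29.112.0.23: bits 000111010111 walk d0:H2→d1:-→d2:-→d3:-→d4:-→d5:-→d6:-→d7:-→d8:H6→d9:-→d10:-→d11:-→d12:H4 -> H4
  lookup 175.106.90.255: bits 101011110 walk d0:H2→d1:-→d2:-→d3:-→d4:-→d5:-→d6:-→d7:-→d8:H7→d9:- -> H7
  add 164.240.0.0/12 -> H5 at depth 12
  lookup 200.104.216.152: bits 110010000110100011011000100110 walk d0:H2→d1:-→d2:-→d3:-→d4:-→d5:-→d6:-→d7:-→d8:-→d9:-→d10:-→d11:-→d12:-→d13:-→d14:-→d15:-→d16:H6→d17:-→d18:-→d19:-→d20:H4→d21:-→d22:-→d23:-→d24:-→d25:-→d26:-→d27:-→d28:-→d29:-→d30:H2 -> H2
  del 164.242.172.0/24 (clear depth 24)
  lookup 29.112.0.71: bits 000111010111 walk d0:H2→d1:-→d2:-→d3:-→d4:-→d5:-→d6:-→d7:-→d8:H6→d9:-→d10:-→d11:-→d12:H4 -> H4
  add 164.242.172.76/30 -> H0 at depth 30
  lookup 29.0.9.214: bits 000111010 walk d0:H2→d1:-→d2:-→d3:-→d4:-→d5:-→d6:-→d7:-→d8:H6→d9:- -> H6
  lookup 175.6.111.249: bits 1010111100 walk d0:H2→d1:-→d2:-→d3:-→d4:-→d5:-→d6:-→d7:-→d8:H7→d9:-→d10:- -> H7
  del 164.242.172.76/30 (clear depth 30)
  lookup 200.104.216.153: bits 110010000110100011011000100110 walk d0:H2→d1:-→d2:-→d3:-→d4:-→d5:-→d6:-→d7:-→d8:-→d9:-→d10:-→d11:-→d12:-→d13:-→d14:-→d15:-→d16:H6→d17:-→d18:-→d19:-→d20:H4→d21:-→d22:-→d23:-→d24:-→d25:-→d26:-→d27:-→d28:-→d29:-→d30:H2 -> H2
  lookup 164.240.0.0: bits 10100100111100 walk d0:H2→d1:-→d2:-→d3:-→d4:-→d5:-→d6:-→d7:-→d8:-→d9:-→d10:-→d11:-→d12:H5→d13:-→d14:- -> H5

== LOOKUPS ==
["H6","H2","H6","H2","H2","H4","H4","H4","H7","H2","H4","H6","H7","H2","H5"]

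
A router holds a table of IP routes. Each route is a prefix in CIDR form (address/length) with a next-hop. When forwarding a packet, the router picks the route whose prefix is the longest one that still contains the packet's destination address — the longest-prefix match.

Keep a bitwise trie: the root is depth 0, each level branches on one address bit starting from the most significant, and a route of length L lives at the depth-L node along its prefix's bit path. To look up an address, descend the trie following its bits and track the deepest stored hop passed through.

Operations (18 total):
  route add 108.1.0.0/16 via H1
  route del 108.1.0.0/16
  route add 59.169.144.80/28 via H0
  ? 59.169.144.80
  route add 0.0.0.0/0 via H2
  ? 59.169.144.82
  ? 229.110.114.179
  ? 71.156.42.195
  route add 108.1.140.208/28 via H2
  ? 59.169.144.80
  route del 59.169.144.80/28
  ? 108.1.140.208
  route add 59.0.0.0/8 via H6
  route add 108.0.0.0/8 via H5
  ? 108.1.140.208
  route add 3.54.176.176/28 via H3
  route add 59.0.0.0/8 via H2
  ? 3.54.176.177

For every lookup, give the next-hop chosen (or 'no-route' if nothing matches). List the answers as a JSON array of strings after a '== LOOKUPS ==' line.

Trace:
  + 108.1.0.0/16 (H1) depth=16
  - 108.1.0.0/16 clear@16
  + 59.169.144.80/28 (H0) depth=28
  Q 59.169.144.80: descend 0011101110101001100100000101 ; hops seen [H0] ; pick H0
  + 0.0.0.0/0 (H2) depth=0
  Q 59.169.144.82: descend 0011101110101001100100000101 ; hops seen [H2,H0] ; pick H0
  Q 229.110.114.179: descend ε ; hops seen [H2] ; pick H2
  Q 71.156.42.195: descend 01 ; hops seen [H2] ; pick H2
  + 108.1.140.208/28 (H2) depth=28
  Q 59.169.144.80: descend 0011101110101001100100000101 ; hops seen [H2,H0] ; pick H0
  - 59.169.144.80/28 clear@28
  Q 108.1.140.208: descend 0110110000000001100011001101 ; hops seen [H2,H2] ; pick H2
  + 59.0.0.0/8 (H6) depth=8
  + 108.0.0.0/8 (H5) depth=8
  Q 108.1.140.208: descend 0110110000000001100011001101 ; hops seen [H2,H5,H2] ; pick H2
  + 3.54.176.176/28 (H3) depth=28
  + 59.0.0.0/8 (H2) depth=8
  Q 3.54.176.177: descend 0000001100110110101100001011 ; hops seen [H2,H3] ; pick H3

== LOOKUPS ==
["H0","H0","H2","H2","H0","H2","H2","H3"]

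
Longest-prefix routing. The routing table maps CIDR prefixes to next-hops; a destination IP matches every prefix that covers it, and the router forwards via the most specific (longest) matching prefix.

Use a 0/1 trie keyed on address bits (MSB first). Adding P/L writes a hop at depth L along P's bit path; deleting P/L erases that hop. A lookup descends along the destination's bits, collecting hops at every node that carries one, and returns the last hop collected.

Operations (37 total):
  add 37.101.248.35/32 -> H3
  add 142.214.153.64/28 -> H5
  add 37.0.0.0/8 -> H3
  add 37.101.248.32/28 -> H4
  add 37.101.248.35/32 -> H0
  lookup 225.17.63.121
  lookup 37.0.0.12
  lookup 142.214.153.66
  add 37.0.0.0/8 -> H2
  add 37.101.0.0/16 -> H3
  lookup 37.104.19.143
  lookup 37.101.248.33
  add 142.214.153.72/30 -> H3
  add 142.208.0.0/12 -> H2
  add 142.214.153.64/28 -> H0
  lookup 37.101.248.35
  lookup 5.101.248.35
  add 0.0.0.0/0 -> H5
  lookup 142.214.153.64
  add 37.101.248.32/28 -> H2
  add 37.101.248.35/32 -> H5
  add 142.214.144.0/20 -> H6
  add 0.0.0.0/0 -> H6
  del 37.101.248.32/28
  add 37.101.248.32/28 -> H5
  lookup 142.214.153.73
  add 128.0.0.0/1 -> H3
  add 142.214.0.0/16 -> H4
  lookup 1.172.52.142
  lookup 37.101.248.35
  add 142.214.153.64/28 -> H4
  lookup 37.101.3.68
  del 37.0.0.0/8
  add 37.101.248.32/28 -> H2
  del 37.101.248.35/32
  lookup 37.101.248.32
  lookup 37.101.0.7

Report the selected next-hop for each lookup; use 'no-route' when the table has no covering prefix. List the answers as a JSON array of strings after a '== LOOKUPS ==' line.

Trace:
  add 37.101.248.35/32 -> H3 at depth 32
  add 142.214.153.64/28 -> H5 at depth 28
  add 37.0.0.0/8 -> H3 at depth 8
  add 37.101.248.32/28 -> H4 at depth 28
  add 37.101.248.35/32 -> H0 at depth 32
  lookup 225.17.63.121: bits 1 walk d0:-→d1:- -> no-route
  lookup 37.0.0.12: bits 001001010 walk d0:-→d1:-→d2:-→d3:-→d4:-→d5:-→d6:-→d7:-→d8:H3→d9:- -> H3
  lookup 142.214.153.66: bits 1000111011010110100110010100 walk d0:-→d1:-→d2:-→d3:-→d4:-→d5:-→d6:-→d7:-→d8:-→d9:-→d10:-→d11:-→d12:-→d13:-→d14:-→d15:-→d16:-→d17:-→d18:-→d19:-→d20:-→d21:-→d22:-→d23:-→d24:-→d25:-→d26:-→d27:-→d28:H5 -> H5
  add 37.0.0.0/8 -> H2 at depth 8
  add 37.101.0.0/16 -> H3 at depth 16
  lookup 37.104.19.143: bits 001001010110 walk d0:-→d1:-→d2:-→d3:-→d4:-→d5:-→d6:-→d7:-→d8:H2→d9:-→d10:-→d11:-→d12:- -> H2
  lookup 37.101.248.33: bits 001001010110010111111000001000 walk d0:-→d1:-→d2:-→d3:-→d4:-→d5:-→d6:-→d7:-→d8:H2→d9:-→d10:-→d11:-→d12:-→d13:-→d14:-→d15:-→d16:H3→d17:-→d18:-→d19:-→d20:-→d21:-→d22:-→d23:-→d24:-→d25:-→d26:-→d27:-→d28:H4→d29:-→d30:- -> H4
  add 142.214.153.72/30 -> H3 at depth 30
  add 142.208.0.0/12 -> H2 at depth 12
  add 142.214.153.64/28 -> H0 at depth 28
  lookup 37.101.248.35: bits 00100101011001011111100000100011 walk d0:-→d1:-→d2:-→d3:-→d4:-→d5:-→d6:-→d7:-→d8:H2→d9:-→d10:-→d11:-→d12:-→d13:-→d14:-→d15:-→d16:H3→d17:-→d18:-→d19:-→d20:-→d21:-→d22:-→d23:-→d24:-→d25:-→d26:-→d27:-→d28:H4→d29:-→d30:-→d31:-→d32:H0 -> H0
  lookup 5.101.248.35: bits 00 walk d0:-→d1:-→d2:- -> no-route
  add 0.0.0.0/0 -> H5 at depth 0
  lookup 142.214.153.64: bits 1000111011010110100110010100 walk d0:H5→d1:-→d2:-→d3:-→d4:-→d5:-→d6:-→d7:-→d8:-→d9:-→d10:-→d11:-→d12:H2→d13:-→d14:-→d15:-→d16:-→d17:-→d18:-→d19:-→d20:-→d21:-→d22:-→d23:-→d24:-→d25:-→d26:-→d27:-→d28:H0 -> H0
  add 37.101.248.32/28 -> H2 at depth 28
  add 37.101.248.35/32 -> H5 at depth 32
  add 142.214.144.0/20 -> H6 at depth 20
  add 0.0.0.0/0 -> H6 at depth 0
  - 37.101.248.32/28 clear@28
  add 37.101.248.32/28 -> H5 at depth 28
  lookup 142.214.153.73: bits 100011101101011010011001010010 walk d0:H6→d1:-→d2:-→d3:-→d4:-→d5:-→d6:-→d7:-→d8:-→d9:-→d10:-→d11:-→d12:H2→d13:-→d14:-→d15:-→d16:-→d17:-→d18:-→d19:-→d20:H6→d21:-→d22:-→d23:-→d24:-→d25:-→d26:-→d27:-→d28:H0→d29:-→d30:H3 -> H3
  add 128.0.0.0/1 -> H3 at depth 1
  add 142.214.0.0/16 -> H4 at depth 16
  lookup 1.172.52.142: bits 00 walk d0:H6→d1:-→d2:- -> H6
  lookup 37.101.248.35: bits 00100101011001011111100000100011 walk d0:H6→d1:-→d2:-→d3:-→d4:-→d5:-→d6:-→d7:-→d8:H2→d9:-→d10:-→d11:-→d12:-→d13:-→d14:-→d15:-→d16:H3→d17:-→d18:-→d19:-→d20:-→d21:-→d22:-→d23:-→d24:-→d25:-→d26:-→d27:-→d28:H5→d29:-→d30:-→d31:-→d32:H5 -> H5
  add 142.214.153.64/28 -> H4 at depth 28
  lookup 37.101.3.68: bits 0010010101100101 walk d0:H6→d1:-→d2:-→d3:-→d4:-→d5:-→d6:-→d7:-→d8:H2→d9:-→d10:-→d11:-→d12:-→d13:-→d14:-→d15:-→d16:H3 -> H3
  - 37.0.0.0/8 clear@8
  add 37.101.248.32/28 -> H2 at depth 28
  - 37.101.248.35/32 clear@32
  lookup 37.101.248.32: bits 001001010110010111111000001000 walk d0:H6→d1:-→d2:-→d3:-→d4:-→d5:-→d6:-→d7:-→d8:-→d9:-→d10:-→d11:-→d12:-→d13:-→d14:-→d15:-→d16:H3→d17:-→d18:-→d19:-→d20:-→d21:-→d22:-→d23:-→d24:-→d25:-→d26:-→d27:-→d28:H2→d29:-→d30:- -> H2
  lookup 37.101.0.7: bits 0010010101100101 walk d0:H6→d1:-→d2:-→d3:-→d4:-→d5:-→d6:-→d7:-→d8:-→d9:-→d10:-→d11:-→d12:-→d13:-→d14:-→d15:-→d16:H3 -> H3

== LOOKUPS ==
["no-route","H3","H5","H2","H4","H0","no-route","H0","H3","H6","H5","H3","H2","H3"]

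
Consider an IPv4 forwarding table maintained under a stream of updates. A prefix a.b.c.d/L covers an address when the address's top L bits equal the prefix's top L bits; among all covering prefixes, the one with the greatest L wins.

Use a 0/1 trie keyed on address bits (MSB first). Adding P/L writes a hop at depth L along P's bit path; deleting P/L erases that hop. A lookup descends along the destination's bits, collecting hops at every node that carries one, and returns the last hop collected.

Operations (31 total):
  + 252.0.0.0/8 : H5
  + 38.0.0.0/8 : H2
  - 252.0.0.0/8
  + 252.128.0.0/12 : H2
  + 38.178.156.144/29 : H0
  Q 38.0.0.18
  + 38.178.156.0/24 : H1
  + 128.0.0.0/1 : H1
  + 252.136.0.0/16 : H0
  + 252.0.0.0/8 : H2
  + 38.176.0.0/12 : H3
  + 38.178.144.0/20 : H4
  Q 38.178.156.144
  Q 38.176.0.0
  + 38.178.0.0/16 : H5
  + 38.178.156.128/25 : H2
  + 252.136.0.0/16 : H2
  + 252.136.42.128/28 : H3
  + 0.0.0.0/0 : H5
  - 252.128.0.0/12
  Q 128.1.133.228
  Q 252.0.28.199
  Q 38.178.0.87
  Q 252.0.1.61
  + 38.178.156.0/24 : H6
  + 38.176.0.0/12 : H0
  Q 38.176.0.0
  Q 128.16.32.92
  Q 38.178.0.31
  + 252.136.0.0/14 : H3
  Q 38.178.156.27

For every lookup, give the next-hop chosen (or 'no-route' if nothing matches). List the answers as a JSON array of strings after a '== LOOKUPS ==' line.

Trace:
  add 252.0.0.0/8 -> H5 at depth 8
  add 38.0.0.0/8 -> H2 at depth 8
  del 252.0.0.0/8 (clear depth 8)
  add 252.128.0.0/12 -> H2 at depth 12
  add 38.178.156.144/29 -> H0 at depth 29
  Q 38.0.0.18: descend 00100110 ; hops seen [H2] ; pick H2
  add 38.178.156.0/24 -> H1 at depth 24
  add 128.0.0.0/1 -> H1 at depth 1
  add 252.136.0.0/16 -> H0 at depth 16
  add 252.0.0.0/8 -> H2 at depth 8
  add 38.176.0.0/12 -> H3 at depth 12
  add 38.178.144.0/20 -> H4 at depth 20
  Q 38.178.156.144: descend 00100110101100101001110010010 ; hops seen [H2,H3,H4,H1,H0] ; pick H0
  Q 38.176.0.0: descend 00100110101100 ; hops seen [H2,H3] ; pick H3
  add 38.178.0.0/16 -> H5 at depth 16
  add 38.178.156.128/25 -> H2 at depth 25
  add 252.136.0.0/16 -> H2 at depth 16
  add 252.136.42.128/28 -> H3 at depth 28
  add 0.0.0.0/0 -> H5 at depth 0
  del 252.128.0.0/12 (clear depth 12)
  Q 128.1.133.228: descend 1 ; hops seen [H5,H1] ; pick H1
  Q 252.0.28.199: descend 11111100 ; hops seen [H5,H1,H2] ; pick H2
  Q 38.178.0.87: descend 0010011010110010 ; hops seen [H5,H2,H3,H5] ; pick H5
  Q 252.0.1.61: descend 11111100 ; hops seen [H5,H1,H2] ; pick H2
  add 38.178.156.0/24 -> H6 at depth 24
  add 38.176.0.0/12 -> H0 at depth 12
  Q 38.176.0.0: descend 00100110101100 ; hops seen [H5,H2,H0] ; pick H0
  Q 128.16.32.92: descend 1 ; hops seen [H5,H1] ; pick H1
  Q 38.178.0.31: descend 0010011010110010 ; hops seen [H5,H2,H0,H5] ; pick H5
  add 252.136.0.0/14 -> H3 at depth 14
  Q 38.178.156.27: descend 001001101011001010011100 ; hops seen [H5,H2,H0,H5,H4,H6] ; pick H6

== LOOKUPS ==
["H2","H0","H3","H1","H2","H5","H2","H0","H1","H5","H6"]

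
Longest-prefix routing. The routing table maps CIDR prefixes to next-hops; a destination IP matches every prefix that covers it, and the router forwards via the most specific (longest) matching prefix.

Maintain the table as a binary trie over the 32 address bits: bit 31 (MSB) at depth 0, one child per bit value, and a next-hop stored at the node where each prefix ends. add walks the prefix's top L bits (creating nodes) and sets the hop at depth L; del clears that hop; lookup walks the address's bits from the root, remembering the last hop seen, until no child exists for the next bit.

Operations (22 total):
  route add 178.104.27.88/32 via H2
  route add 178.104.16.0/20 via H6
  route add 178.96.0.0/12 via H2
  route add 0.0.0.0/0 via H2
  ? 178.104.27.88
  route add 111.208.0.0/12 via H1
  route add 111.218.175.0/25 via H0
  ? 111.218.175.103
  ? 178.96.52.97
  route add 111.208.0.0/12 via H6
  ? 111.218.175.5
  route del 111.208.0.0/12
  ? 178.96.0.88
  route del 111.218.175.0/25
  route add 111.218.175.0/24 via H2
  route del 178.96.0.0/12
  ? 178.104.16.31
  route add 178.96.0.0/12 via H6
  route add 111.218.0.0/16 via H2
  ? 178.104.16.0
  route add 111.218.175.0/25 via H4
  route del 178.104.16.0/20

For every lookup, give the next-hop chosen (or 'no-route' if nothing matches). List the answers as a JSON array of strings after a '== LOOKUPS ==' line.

Trace:
  + 178.104.27.88/32 (H2) depth=32
  + 178.104.16.0/20 (H6) depth=20
  + 178.96.0.0/12 (H2) depth=12
  + 0.0.0.0/0 (H2) depth=0
  lookup 178.104.27.88: bits 10110010011010000001101101011000 walk d0:H2→d1:-→d2:-→d3:-→d4:-→d5:-→d6:-→d7:-→d8:-→d9:-→d10:-→d11:-→d12:H2→d13:-→d14:-→d15:-→d16:-→d17:-→d18:-→d19:-→d20:H6→d21:-→d22:-→d23:-→d24:-→d25:-→d26:-→d27:-→d28:-→d29:-→d30:-→d31:-→d32:H2 -> H2
  + 111.208.0.0/12 (H1) depth=12
  + 111.218.175.0/25 (H0) depth=25
  lookup 111.218.175.103: bits 0110111111011010101011110 walk d0:H2→d1:-→d2:-→d3:-→d4:-→d5:-→d6:-→d7:-→d8:-→d9:-→d10:-→d11:-→d12:H1→d13:-→d14:-→d15:-→d16:-→d17:-→d18:-→d19:-→d20:-→d21:-→d22:-→d23:-→d24:-→d25:H0 -> H0
  lookup 178.96.52.97: bits 101100100110 walk d0:H2→d1:-→d2:-→d3:-→d4:-→d5:-→d6:-→d7:-→d8:-→d9:-→d10:-→d11:-→d12:H2 -> H2
  + 111.208.0.0/12 (H6) depth=12
  lookup 111.218.175.5: bits 0110111111011010101011110 walk d0:H2→d1:-→d2:-→d3:-→d4:-→d5:-→d6:-→d7:-→d8:-→d9:-→d10:-→d11:-→d12:H6→d13:-→d14:-→d15:-→d16:-→d17:-→d18:-→d19:-→d20:-→d21:-→d22:-→d23:-→d24:-→d25:H0 -> H0
  - 111.208.0.0/12 clear@12
  lookup 178.96.0.88: bits 101100100110 walk d0:H2→d1:-→d2:-→d3:-→d4:-→d5:-→d6:-→d7:-→d8:-→d9:-→d10:-→d11:-→d12:H2 -> H2
  - 111.218.175.0/25 clear@25
  + 111.218.175.0/24 (H2) depth=24
  - 178.96.0.0/12 clear@12
  lookup 178.104.16.31: bits 10110010011010000001 walk d0:H2→d1:-→d2:-→d3:-→d4:-→d5:-→d6:-→d7:-→d8:-→d9:-→d10:-→d11:-→d12:-→d13:-→d14:-→d15:-→d16:-→d17:-→d18:-→d19:-→d20:H6 -> H6
  + 178.96.0.0/12 (H6) depth=12
  + 111.218.0.0/16 (H2) depth=16
  lookup 178.104.16.0: bits 10110010011010000001 walk d0:H2→d1:-→d2:-→d3:-→d4:-→d5:-→d6:-→d7:-→d8:-→d9:-→d10:-→d11:-→d12:H6→d13:-→d14:-→d15:-→d16:-→d17:-→d18:-→d19:-→d20:H6 -> H6
  + 111.218.175.0/25 (H4) depth=25
  - 178.104.16.0/20 clear@20

== LOOKUPS ==
["H2","H0","H2","H0","H2","H6","H6"]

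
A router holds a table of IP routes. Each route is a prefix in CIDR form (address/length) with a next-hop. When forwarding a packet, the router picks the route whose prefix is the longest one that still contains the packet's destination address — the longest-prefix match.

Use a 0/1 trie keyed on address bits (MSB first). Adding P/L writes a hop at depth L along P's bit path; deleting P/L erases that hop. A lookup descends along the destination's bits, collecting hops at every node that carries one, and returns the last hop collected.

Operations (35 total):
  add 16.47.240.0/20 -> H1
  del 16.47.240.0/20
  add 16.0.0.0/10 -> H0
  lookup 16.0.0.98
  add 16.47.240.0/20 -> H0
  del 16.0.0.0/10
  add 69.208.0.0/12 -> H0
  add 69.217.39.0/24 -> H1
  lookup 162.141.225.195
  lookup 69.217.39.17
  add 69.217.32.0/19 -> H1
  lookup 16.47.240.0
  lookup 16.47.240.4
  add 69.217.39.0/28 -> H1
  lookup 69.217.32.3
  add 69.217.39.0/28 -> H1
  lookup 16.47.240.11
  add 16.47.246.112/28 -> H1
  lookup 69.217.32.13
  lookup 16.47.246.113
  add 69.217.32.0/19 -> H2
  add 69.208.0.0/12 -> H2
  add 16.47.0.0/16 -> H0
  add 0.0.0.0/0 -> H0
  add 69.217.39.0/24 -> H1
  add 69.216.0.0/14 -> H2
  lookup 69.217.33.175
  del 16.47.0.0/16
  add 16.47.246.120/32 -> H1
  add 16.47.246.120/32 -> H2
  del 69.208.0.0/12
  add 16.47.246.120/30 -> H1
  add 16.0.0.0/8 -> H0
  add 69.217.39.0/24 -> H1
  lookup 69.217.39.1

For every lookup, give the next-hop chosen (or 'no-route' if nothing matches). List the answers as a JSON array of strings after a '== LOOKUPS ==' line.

Process each operation:
  + 16.47.240.0/20 (H1) depth=20
  del 16.47.240.0/20 (clear depth 20)
  + 16.0.0.0/10 (H0) depth=10
  lookup 16.0.0.98: bits 0001000000 walk d0:-→d1:-→d2:-→d3:-→d4:-→d5:-→d6:-→d7:-→d8:-→d9:-→d10:H0 -> H0
  + 16.47.240.0/20 (H0) depth=20
  del 16.0.0.0/10 (clear depth 10)
  + 69.208.0.0/12 (H0) depth=12
  + 69.217.39.0/24 (H1) depth=24
  lookup 162.141.225.195: bits ε walk d0:- -> no-route
  lookup 69.217.39.17: bits 010001011101100100100111 walk d0:-→d1:-→d2:-→d3:-→d4:-→d5:-→d6:-→d7:-→d8:-→d9:-→d10:-→d11:-→d12:H0→d13:-→d14:-→d15:-→d16:-→d17:-→d18:-→d19:-→d20:-→d21:-→d22:-→d23:-→d24:H1 -> H1
  + 69.217.32.0/19 (H1) depth=19
  lookup 16.47.240.0: bits 00010000001011111111 walk d0:-→d1:-→d2:-→d3:-→d4:-→d5:-→d6:-→d7:-→d8:-→d9:-→d10:-→d11:-→d12:-→d13:-→d14:-→d15:-→d16:-→d17:-→d18:-→d19:-→d20:H0 -> H0
  lookup 16.47.240.4: bits 00010000001011111111 walk d0:-→d1:-→d2:-→d3:-→d4:-→d5:-→d6:-→d7:-→d8:-→d9:-→d10:-→d11:-→d12:-→d13:-→d14:-→d15:-→d16:-→d17:-→d18:-→d19:-→d20:H0 -> H0
  + 69.217.39.0/28 (H1) depth=28
  lookup 69.217.32.3: bits 010001011101100100100 walk d0:-→d1:-→d2:-→d3:-→d4:-→d5:-→d6:-→d7:-→d8:-→d9:-→d10:-→d11:-→d12:H0→d13:-→d14:-→d15:-→d16:-→d17:-→d18:-→d19:H1→d20:-→d21:- -> H1
  + 69.217.39.0/28 (H1) depth=28
  lookup 16.47.240.11: bits 00010000001011111111 walk d0:-→d1:-→d2:-→d3:-→d4:-→d5:-→d6:-→d7:-→d8:-→d9:-→d10:-→d11:-→d12:-→d13:-→d14:-→d15:-→d16:-→d17:-→d18:-→d19:-→d20:H0 -> H0
  + 16.47.246.112/28 (H1) depth=28
  lookup 69.217.32.13: bits 010001011101100100100 walk d0:-→d1:-→d2:-→d3:-→d4:-→d5:-→d6:-→d7:-→d8:-→d9:-→d10:-→d11:-→d12:H0→d13:-→d14:-→d15:-→d16:-→d17:-→d18:-→d19:H1→d20:-→d21:- -> H1
  lookup 16.47.246.113: bits 0001000000101111111101100111 walk d0:-→d1:-→d2:-→d3:-→d4:-→d5:-→d6:-→d7:-→d8:-→d9:-→d10:-→d11:-→d12:-→d13:-→d14:-→d15:-→d16:-→d17:-→d18:-→d19:-→d20:H0→d21:-→d22:-→d23:-→d24:-→d25:-→d26:-→d27:-→d28:H1 -> H1
  + 69.217.32.0/19 (H2) depth=19
  + 69.208.0.0/12 (H2) depth=12
  + 16.47.0.0/16 (H0) depth=16
  + 0.0.0.0/0 (H0) depth=0
  + 69.217.39.0/24 (H1) depth=24
  + 69.216.0.0/14 (H2) depth=14
  lookup 69.217.33.175: bits 010001011101100100100 walk d0:H0→d1:-→d2:-→d3:-→d4:-→d5:-→d6:-→d7:-→d8:-→d9:-→d10:-→d11:-→d12:H2→d13:-→d14:H2→d15:-→d16:-→d17:-→d18:-→d19:H2→d20:-→d21:- -> H2
  del 16.47.0.0/16 (clear depth 16)
  + 16.47.246.120/32 (H1) depth=32
  + 16.47.246.120/32 (H2) depth=32
  del 69.208.0.0/12 (clear depth 12)
  + 16.47.246.120/30 (H1) depth=30
  + 16.0.0.0/8 (H0) depth=8
  + 69.217.39.0/24 (H1) depth=24
  lookup 69.217.39.1: bits 0100010111011001001001110000 walk d0:H0→d1:-→d2:-→d3:-→d4:-→d5:-→d6:-→d7:-→d8:-→d9:-→d10:-→d11:-→d12:-→d13:-→d14:H2→d15:-→d16:-→d17:-→d18:-→d19:H2→d20:-→d21:-→d22:-→d23:-→d24:H1→d25:-→d26:-→d27:-→d28:H1 -> H1

== LOOKUPS ==
["H0","no-route","H1","H0","H0","H1","H0","H1","H1","H2","H1"]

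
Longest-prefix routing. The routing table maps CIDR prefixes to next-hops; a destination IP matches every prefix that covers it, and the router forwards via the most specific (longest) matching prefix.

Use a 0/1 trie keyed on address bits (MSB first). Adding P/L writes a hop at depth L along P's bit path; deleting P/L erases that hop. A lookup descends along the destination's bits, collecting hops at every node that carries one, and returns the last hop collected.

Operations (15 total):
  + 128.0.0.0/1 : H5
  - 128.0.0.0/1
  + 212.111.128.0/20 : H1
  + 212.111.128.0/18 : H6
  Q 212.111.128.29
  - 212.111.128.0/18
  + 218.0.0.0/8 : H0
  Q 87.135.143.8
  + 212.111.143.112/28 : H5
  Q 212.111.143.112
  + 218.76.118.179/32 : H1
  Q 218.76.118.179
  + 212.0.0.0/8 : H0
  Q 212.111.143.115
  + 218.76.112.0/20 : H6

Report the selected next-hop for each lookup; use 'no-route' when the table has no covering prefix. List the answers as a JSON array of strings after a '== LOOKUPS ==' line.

Apply in order:
  + 128.0.0.0/1 (H5) depth=1
  del 128.0.0.0/1 (clear depth 1)
  + 212.111.128.0/20 (H1) depth=20
  + 212.111.128.0/18 (H6) depth=18
  Q 212.111.128.29: descend 11010100011011111000 ; hops seen [H6,H1] ; pick H1
  del 212.111.128.0/18 (clear depth 18)
  + 218.0.0.0/8 (H0) depth=8
  Q 87.135.143.8: descend ε ; hops seen [∅] ; pick no-route
  + 212.111.143.112/28 (H5) depth=28
  Q 212.111.143.112: descend 1101010001101111100011110111 ; hops seen [H1,H5] ; pick H5
  + 218.76.118.179/32 (H1) depth=32
  Q 218.76.118.179: descend 11011010010011000111011010110011 ; hops seen [H0,H1] ; pick H1
  + 212.0.0.0/8 (H0) depth=8
  Q 212.111.143.115: descend 1101010001101111100011110111 ; hops seen [H0,H1,H5] ; pick H5
  + 218.76.112.0/20 (H6) depth=20

== LOOKUPS ==
["H1","no-route","H5","H1","H5"]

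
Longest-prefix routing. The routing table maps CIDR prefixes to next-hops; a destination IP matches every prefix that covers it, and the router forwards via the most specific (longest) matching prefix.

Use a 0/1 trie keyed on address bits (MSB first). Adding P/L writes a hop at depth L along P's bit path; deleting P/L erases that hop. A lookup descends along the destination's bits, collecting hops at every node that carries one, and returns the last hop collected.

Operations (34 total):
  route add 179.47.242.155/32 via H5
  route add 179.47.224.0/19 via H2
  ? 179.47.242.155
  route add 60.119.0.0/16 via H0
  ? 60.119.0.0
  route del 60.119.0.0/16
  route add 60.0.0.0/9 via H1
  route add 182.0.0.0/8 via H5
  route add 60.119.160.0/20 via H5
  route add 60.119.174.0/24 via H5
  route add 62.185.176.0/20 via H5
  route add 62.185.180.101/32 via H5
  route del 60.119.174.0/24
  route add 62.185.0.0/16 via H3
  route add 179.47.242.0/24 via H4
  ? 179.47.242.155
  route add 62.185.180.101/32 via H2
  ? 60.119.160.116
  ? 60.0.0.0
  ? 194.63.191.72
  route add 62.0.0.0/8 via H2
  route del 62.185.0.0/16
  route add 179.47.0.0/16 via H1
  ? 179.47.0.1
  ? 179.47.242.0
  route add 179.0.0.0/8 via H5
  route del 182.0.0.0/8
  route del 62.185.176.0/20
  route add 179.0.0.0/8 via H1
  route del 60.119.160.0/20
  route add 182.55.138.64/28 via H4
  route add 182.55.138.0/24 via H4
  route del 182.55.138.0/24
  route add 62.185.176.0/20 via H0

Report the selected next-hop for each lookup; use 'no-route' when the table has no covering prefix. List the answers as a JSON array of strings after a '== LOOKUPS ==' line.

Apply in order:
  + 179.47.242.155/32 (H5) depth=32
  + 179.47.224.0/19 (H2) depth=19
  ? 179.47.242.155  path d0:-→d1:-→d2:-→d3:-→d4:-→d5:-→d6:-→d7:-→d8:-→d9:-→d10:-→d11:-→d12:-→d13:-→d14:-→d15:-→d16:-→d17:-→d18:-→d19:H2→d20:-→d21:-→d22:-→d23:-→d24:-→d25:-→d26:-→d27:-→d28:-→d29:-→d30:-→d31:-→d32:H5  best=H5
  + 60.119.0.0/16 (H0) depth=16
  ? 60.119.0.0  path d0:-→d1:-→d2:-→d3:-→d4:-→d5:-→d6:-→d7:-→d8:-→d9:-→d10:-→d11:-→d12:-→d13:-→d14:-→d15:-→d16:H0  best=H0
  del 60.119.0.0/16 (clear depth 16)
  + 60.0.0.0/9 (H1) depth=9
  + 182.0.0.0/8 (H5) depth=8
  + 60.119.160.0/20 (H5) depth=20
  + 60.119.174.0/24 (H5) depth=24
  + 62.185.176.0/20 (H5) depth=20
  + 62.185.180.101/32 (H5) depth=32
  del 60.119.174.0/24 (clear depth 24)
  + 62.185.0.0/16 (H3) depth=16
  + 179.47.242.0/24 (H4) depth=24
  ? 179.47.242.155  path d0:-→d1:-→d2:-→d3:-→d4:-→d5:-→d6:-→d7:-→d8:-→d9:-→d10:-→d11:-→d12:-→d13:-→d14:-→d15:-→d16:-→d17:-→d18:-→d19:H2→d20:-→d21:-→d22:-→d23:-→d24:H4→d25:-→d26:-→d27:-→d28:-→d29:-→d30:-→d31:-→d32:H5  best=H5
  + 62.185.180.101/32 (H2) depth=32
  ? 60.119.160.116  path d0:-→d1:-→d2:-→d3:-→d4:-→d5:-→d6:-→d7:-→d8:-→d9:H1→d10:-→d11:-→d12:-→d13:-→d14:-→d15:-→d16:-→d17:-→d18:-→d19:-→d20:H5  best=H5
  ? 60.0.0.0  path d0:-→d1:-→d2:-→d3:-→d4:-→d5:-→d6:-→d7:-→d8:-→d9:H1  best=H1
  ? 194.63.191.72  path d0:-→d1:-  best=no-route
  + 62.0.0.0/8 (H2) depth=8
  del 62.185.0.0/16 (clear depth 16)
  + 179.47.0.0/16 (H1) depth=16
  ? 179.47.0.1  path d0:-→d1:-→d2:-→d3:-→d4:-→d5:-→d6:-→d7:-→d8:-→d9:-→d10:-→d11:-→d12:-→d13:-→d14:-→d15:-→d16:H1  best=H1
  ? 179.47.242.0  path d0:-→d1:-→d2:-→d3:-→d4:-→d5:-→d6:-→d7:-→d8:-→d9:-→d10:-→d11:-→d12:-→d13:-→d14:-→d15:-→d16:H1→d17:-→d18:-→d19:H2→d20:-→d21:-→d22:-→d23:-→d24:H4  best=H4
  + 179.0.0.0/8 (H5) depth=8
  del 182.0.0.0/8 (clear depth 8)
  del 62.185.176.0/20 (clear depth 20)
  + 179.0.0.0/8 (H1) depth=8
  del 60.119.160.0/20 (clear depth 20)
  + 182.55.138.64/28 (H4) depth=28
  + 182.55.138.0/24 (H4) depth=24
  del 182.55.138.0/24 (clear depth 24)
  + 62.185.176.0/20 (H0) depth=20

== LOOKUPS ==
["H5","H0","H5","H5","H1","no-route","H1","H4"]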